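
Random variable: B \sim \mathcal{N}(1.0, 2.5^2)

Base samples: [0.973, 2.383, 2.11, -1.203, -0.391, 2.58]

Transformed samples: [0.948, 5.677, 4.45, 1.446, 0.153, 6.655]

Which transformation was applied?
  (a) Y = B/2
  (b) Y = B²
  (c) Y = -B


Checking option (b) Y = B²:
  B = 0.973 -> Y = 0.948 ✓
  B = 2.383 -> Y = 5.677 ✓
  B = 2.11 -> Y = 4.45 ✓
All samples match this transformation.

(b) B²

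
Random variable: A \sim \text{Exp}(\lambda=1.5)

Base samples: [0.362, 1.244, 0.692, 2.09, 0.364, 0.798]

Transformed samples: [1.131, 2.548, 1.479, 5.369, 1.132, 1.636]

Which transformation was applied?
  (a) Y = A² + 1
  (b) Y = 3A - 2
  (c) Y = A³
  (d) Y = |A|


Checking option (a) Y = A² + 1:
  A = 0.362 -> Y = 1.131 ✓
  A = 1.244 -> Y = 2.548 ✓
  A = 0.692 -> Y = 1.479 ✓
All samples match this transformation.

(a) A² + 1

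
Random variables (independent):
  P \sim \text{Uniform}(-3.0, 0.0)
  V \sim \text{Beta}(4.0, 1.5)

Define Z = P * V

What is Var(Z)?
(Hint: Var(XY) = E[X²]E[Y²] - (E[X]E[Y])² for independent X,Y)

Var(XY) = E[X²]E[Y²] - (E[X]E[Y])²
E[P] = -1.5, Var(P) = 0.75
E[V] = 0.72727273, Var(V) = 0.03051494
E[P²] = 0.75 + (-1.5)² = 3
E[V²] = 0.03051494 + 0.72727273² = 0.55944056
Var(Z) = 3*0.55944056 - (-1.5*0.72727273)²
= 1.6783217 - 1.1900826 = 0.48823903

0.48823903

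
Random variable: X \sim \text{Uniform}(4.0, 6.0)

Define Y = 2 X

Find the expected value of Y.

For Y = 2X:
E[Y] = 2 * E[X]
E[X] = (4 + 6)/2 = 5
E[Y] = 2 * 5 = 10

10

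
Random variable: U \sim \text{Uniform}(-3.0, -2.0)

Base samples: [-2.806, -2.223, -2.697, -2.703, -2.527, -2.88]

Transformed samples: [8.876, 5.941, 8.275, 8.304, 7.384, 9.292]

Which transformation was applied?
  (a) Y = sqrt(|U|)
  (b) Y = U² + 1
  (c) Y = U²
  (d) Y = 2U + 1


Checking option (b) Y = U² + 1:
  U = -2.806 -> Y = 8.876 ✓
  U = -2.223 -> Y = 5.941 ✓
  U = -2.697 -> Y = 8.275 ✓
All samples match this transformation.

(b) U² + 1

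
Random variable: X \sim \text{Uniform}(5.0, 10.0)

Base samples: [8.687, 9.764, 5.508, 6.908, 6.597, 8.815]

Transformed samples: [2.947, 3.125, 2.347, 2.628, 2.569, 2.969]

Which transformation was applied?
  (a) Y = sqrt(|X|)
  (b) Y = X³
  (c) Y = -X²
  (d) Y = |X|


Checking option (a) Y = sqrt(|X|):
  X = 8.687 -> Y = 2.947 ✓
  X = 9.764 -> Y = 3.125 ✓
  X = 5.508 -> Y = 2.347 ✓
All samples match this transformation.

(a) sqrt(|X|)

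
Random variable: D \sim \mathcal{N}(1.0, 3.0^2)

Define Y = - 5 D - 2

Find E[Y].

For Y = -5D - 2:
E[Y] = -5 * E[D] - 2
E[D] = 1.0 = 1
E[Y] = -5 * 1 - 2 = -7

-7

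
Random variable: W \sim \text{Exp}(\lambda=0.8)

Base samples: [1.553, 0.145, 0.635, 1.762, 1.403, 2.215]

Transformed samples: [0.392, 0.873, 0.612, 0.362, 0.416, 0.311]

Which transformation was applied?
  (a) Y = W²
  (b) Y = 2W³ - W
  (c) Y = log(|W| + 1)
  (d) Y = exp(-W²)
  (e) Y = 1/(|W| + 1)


Checking option (e) Y = 1/(|W| + 1):
  W = 1.553 -> Y = 0.392 ✓
  W = 0.145 -> Y = 0.873 ✓
  W = 0.635 -> Y = 0.612 ✓
All samples match this transformation.

(e) 1/(|W| + 1)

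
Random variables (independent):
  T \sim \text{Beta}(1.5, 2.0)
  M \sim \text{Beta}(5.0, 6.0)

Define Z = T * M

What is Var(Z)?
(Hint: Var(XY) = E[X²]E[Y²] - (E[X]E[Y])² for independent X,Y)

Var(XY) = E[X²]E[Y²] - (E[X]E[Y])²
E[T] = 0.42857143, Var(T) = 0.054421769
E[M] = 0.45454545, Var(M) = 0.020661157
E[T²] = 0.054421769 + 0.42857143² = 0.23809524
E[M²] = 0.020661157 + 0.45454545² = 0.22727273
Var(Z) = 0.23809524*0.22727273 - (0.42857143*0.45454545)²
= 0.054112554 - 0.037949064 = 0.01616349

0.01616349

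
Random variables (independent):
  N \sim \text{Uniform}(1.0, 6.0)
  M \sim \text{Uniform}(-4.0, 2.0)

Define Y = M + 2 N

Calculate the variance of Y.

For independent RVs: Var(aX + bY) = a²Var(X) + b²Var(Y)
Var(N) = 2.0833333
Var(M) = 3
Var(Y) = 2²*2.0833333 + 1²*3
= 4*2.0833333 + 1*3 = 11.333333

11.333333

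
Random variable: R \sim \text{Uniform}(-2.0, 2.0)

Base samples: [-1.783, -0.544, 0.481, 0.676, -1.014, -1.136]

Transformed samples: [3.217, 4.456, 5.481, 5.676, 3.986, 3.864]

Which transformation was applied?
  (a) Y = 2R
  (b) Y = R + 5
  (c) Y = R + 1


Checking option (b) Y = R + 5:
  R = -1.783 -> Y = 3.217 ✓
  R = -0.544 -> Y = 4.456 ✓
  R = 0.481 -> Y = 5.481 ✓
All samples match this transformation.

(b) R + 5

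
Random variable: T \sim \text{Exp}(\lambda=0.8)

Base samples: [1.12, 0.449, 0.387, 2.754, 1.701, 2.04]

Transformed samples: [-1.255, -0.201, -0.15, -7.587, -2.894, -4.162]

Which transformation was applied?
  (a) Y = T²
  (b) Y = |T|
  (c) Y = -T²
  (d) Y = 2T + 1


Checking option (c) Y = -T²:
  T = 1.12 -> Y = -1.255 ✓
  T = 0.449 -> Y = -0.201 ✓
  T = 0.387 -> Y = -0.15 ✓
All samples match this transformation.

(c) -T²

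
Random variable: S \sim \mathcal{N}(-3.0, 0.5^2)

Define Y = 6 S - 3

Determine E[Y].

For Y = 6S - 3:
E[Y] = 6 * E[S] - 3
E[S] = -3.0 = -3
E[Y] = 6 * (-3) - 3 = -21

-21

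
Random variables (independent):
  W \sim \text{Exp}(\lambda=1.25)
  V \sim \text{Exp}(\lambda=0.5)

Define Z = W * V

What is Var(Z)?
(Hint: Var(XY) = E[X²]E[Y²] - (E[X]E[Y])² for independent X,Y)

Var(XY) = E[X²]E[Y²] - (E[X]E[Y])²
E[W] = 0.8, Var(W) = 0.64
E[V] = 2, Var(V) = 4
E[W²] = 0.64 + 0.8² = 1.28
E[V²] = 4 + 2² = 8
Var(Z) = 1.28*8 - (0.8*2)²
= 10.24 - 2.56 = 7.68

7.68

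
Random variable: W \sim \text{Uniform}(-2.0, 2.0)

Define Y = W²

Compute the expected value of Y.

Using E[X²] = Var(X) + (E[X])²:
E[W] = 0
Var(W) = (2 + 2)^2/12 = 1.3333333
E[W²] = 1.3333333 + 0² = 1.3333333 + 0 = 1.3333333

1.3333333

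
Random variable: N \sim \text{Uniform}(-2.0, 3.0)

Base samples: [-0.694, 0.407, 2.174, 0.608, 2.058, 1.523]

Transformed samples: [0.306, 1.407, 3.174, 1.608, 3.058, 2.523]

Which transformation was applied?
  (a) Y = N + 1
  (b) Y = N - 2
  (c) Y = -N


Checking option (a) Y = N + 1:
  N = -0.694 -> Y = 0.306 ✓
  N = 0.407 -> Y = 1.407 ✓
  N = 2.174 -> Y = 3.174 ✓
All samples match this transformation.

(a) N + 1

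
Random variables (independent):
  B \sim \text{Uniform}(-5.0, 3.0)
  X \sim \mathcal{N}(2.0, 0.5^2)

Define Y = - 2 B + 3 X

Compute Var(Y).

For independent RVs: Var(aX + bY) = a²Var(X) + b²Var(Y)
Var(B) = 5.3333333
Var(X) = 0.25
Var(Y) = (-2)²*5.3333333 + 3²*0.25
= 4*5.3333333 + 9*0.25 = 23.583333

23.583333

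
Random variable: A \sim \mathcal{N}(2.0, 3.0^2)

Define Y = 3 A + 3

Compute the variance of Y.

For Y = aA + b: Var(Y) = a² * Var(A)
Var(A) = 3.0^2 = 9
Var(Y) = 3² * 9 = 9 * 9 = 81

81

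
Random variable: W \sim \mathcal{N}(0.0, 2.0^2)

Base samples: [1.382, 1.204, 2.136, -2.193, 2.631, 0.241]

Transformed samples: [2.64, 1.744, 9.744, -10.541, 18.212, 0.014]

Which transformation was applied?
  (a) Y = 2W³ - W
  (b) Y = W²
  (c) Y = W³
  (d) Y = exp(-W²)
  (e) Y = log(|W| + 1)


Checking option (c) Y = W³:
  W = 1.382 -> Y = 2.64 ✓
  W = 1.204 -> Y = 1.744 ✓
  W = 2.136 -> Y = 9.744 ✓
All samples match this transformation.

(c) W³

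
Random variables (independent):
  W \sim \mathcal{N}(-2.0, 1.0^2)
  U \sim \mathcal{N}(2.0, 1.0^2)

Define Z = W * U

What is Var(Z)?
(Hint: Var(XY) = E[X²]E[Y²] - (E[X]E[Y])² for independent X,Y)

Var(XY) = E[X²]E[Y²] - (E[X]E[Y])²
E[W] = -2, Var(W) = 1
E[U] = 2, Var(U) = 1
E[W²] = 1 + (-2)² = 5
E[U²] = 1 + 2² = 5
Var(Z) = 5*5 - (-2*2)²
= 25 - 16 = 9

9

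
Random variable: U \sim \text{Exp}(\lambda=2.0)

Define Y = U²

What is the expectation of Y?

Using E[X²] = Var(X) + (E[X])²:
E[U] = 0.5
Var(U) = 1/2.0^2 = 0.25
E[U²] = 0.25 + 0.5² = 0.25 + 0.25 = 0.5

0.5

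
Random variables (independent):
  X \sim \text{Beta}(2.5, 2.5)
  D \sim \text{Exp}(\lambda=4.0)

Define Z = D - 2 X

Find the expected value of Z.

E[Z] = -2*E[X] + 1*E[D]
E[X] = 0.5
E[D] = 0.25
E[Z] = -2*0.5 + 1*0.25 = -0.75

-0.75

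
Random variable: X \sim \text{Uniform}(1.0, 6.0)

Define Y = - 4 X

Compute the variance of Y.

For Y = aX + b: Var(Y) = a² * Var(X)
Var(X) = (6 - 1)^2/12 = 2.0833333
Var(Y) = (-4)² * 2.0833333 = 16 * 2.0833333 = 33.333333

33.333333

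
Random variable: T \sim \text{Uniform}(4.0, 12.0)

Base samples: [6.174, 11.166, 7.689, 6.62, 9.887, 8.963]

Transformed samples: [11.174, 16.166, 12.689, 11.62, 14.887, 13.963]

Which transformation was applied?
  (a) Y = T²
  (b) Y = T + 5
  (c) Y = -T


Checking option (b) Y = T + 5:
  T = 6.174 -> Y = 11.174 ✓
  T = 11.166 -> Y = 16.166 ✓
  T = 7.689 -> Y = 12.689 ✓
All samples match this transformation.

(b) T + 5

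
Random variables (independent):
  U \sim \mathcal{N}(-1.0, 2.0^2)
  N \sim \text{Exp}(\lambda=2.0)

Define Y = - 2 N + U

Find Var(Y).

For independent RVs: Var(aX + bY) = a²Var(X) + b²Var(Y)
Var(U) = 4
Var(N) = 0.25
Var(Y) = 1²*4 + (-2)²*0.25
= 1*4 + 4*0.25 = 5

5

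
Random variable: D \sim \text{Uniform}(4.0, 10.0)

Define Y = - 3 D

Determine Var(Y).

For Y = aD + b: Var(Y) = a² * Var(D)
Var(D) = (10 - 4)^2/12 = 3
Var(Y) = (-3)² * 3 = 9 * 3 = 27

27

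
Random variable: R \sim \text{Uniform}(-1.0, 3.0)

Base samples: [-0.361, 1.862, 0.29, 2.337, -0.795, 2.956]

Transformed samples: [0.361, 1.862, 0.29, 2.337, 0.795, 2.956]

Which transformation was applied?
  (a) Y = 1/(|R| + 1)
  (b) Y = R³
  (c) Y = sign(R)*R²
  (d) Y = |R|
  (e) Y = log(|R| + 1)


Checking option (d) Y = |R|:
  R = -0.361 -> Y = 0.361 ✓
  R = 1.862 -> Y = 1.862 ✓
  R = 0.29 -> Y = 0.29 ✓
All samples match this transformation.

(d) |R|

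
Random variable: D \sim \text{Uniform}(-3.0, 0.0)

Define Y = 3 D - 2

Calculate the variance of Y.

For Y = aD + b: Var(Y) = a² * Var(D)
Var(D) = (0 + 3)^2/12 = 0.75
Var(Y) = 3² * 0.75 = 9 * 0.75 = 6.75

6.75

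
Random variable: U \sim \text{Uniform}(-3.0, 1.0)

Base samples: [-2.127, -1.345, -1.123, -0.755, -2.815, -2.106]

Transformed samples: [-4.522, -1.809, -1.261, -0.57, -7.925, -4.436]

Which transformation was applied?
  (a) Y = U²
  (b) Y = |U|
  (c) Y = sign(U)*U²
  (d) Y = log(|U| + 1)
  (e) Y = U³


Checking option (c) Y = sign(U)*U²:
  U = -2.127 -> Y = -4.522 ✓
  U = -1.345 -> Y = -1.809 ✓
  U = -1.123 -> Y = -1.261 ✓
All samples match this transformation.

(c) sign(U)*U²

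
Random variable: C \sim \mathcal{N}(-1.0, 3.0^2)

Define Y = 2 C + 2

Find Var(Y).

For Y = aC + b: Var(Y) = a² * Var(C)
Var(C) = 3.0^2 = 9
Var(Y) = 2² * 9 = 4 * 9 = 36

36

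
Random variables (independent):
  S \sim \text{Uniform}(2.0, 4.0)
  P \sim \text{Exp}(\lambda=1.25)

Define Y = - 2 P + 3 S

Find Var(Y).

For independent RVs: Var(aX + bY) = a²Var(X) + b²Var(Y)
Var(S) = 0.33333333
Var(P) = 0.64
Var(Y) = 3²*0.33333333 + (-2)²*0.64
= 9*0.33333333 + 4*0.64 = 5.56

5.56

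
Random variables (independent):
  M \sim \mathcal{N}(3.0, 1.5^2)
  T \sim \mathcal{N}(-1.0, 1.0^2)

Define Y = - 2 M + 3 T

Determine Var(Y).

For independent RVs: Var(aX + bY) = a²Var(X) + b²Var(Y)
Var(M) = 2.25
Var(T) = 1
Var(Y) = (-2)²*2.25 + 3²*1
= 4*2.25 + 9*1 = 18

18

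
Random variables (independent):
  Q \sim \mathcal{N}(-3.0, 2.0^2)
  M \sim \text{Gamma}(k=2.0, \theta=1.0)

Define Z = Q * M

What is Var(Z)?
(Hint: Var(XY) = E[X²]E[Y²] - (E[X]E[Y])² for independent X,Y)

Var(XY) = E[X²]E[Y²] - (E[X]E[Y])²
E[Q] = -3, Var(Q) = 4
E[M] = 2, Var(M) = 2
E[Q²] = 4 + (-3)² = 13
E[M²] = 2 + 2² = 6
Var(Z) = 13*6 - (-3*2)²
= 78 - 36 = 42

42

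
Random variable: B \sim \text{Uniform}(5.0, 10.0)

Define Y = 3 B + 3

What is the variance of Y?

For Y = aB + b: Var(Y) = a² * Var(B)
Var(B) = (10 - 5)^2/12 = 2.0833333
Var(Y) = 3² * 2.0833333 = 9 * 2.0833333 = 18.75

18.75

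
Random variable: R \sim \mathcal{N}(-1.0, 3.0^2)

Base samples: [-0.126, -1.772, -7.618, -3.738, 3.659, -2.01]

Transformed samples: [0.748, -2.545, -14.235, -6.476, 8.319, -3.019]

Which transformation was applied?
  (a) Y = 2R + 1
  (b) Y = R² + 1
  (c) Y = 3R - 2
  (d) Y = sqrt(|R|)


Checking option (a) Y = 2R + 1:
  R = -0.126 -> Y = 0.748 ✓
  R = -1.772 -> Y = -2.545 ✓
  R = -7.618 -> Y = -14.235 ✓
All samples match this transformation.

(a) 2R + 1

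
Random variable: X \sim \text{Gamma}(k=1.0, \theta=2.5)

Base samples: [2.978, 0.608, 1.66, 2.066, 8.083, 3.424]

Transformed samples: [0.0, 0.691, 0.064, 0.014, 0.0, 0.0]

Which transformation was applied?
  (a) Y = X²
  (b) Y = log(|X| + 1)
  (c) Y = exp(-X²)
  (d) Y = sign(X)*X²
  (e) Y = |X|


Checking option (c) Y = exp(-X²):
  X = 2.978 -> Y = 0.0 ✓
  X = 0.608 -> Y = 0.691 ✓
  X = 1.66 -> Y = 0.064 ✓
All samples match this transformation.

(c) exp(-X²)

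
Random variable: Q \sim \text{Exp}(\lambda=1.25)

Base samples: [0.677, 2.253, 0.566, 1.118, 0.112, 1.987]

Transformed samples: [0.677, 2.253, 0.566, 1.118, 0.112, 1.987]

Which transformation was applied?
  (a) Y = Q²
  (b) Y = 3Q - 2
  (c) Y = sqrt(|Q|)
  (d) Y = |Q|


Checking option (d) Y = |Q|:
  Q = 0.677 -> Y = 0.677 ✓
  Q = 2.253 -> Y = 2.253 ✓
  Q = 0.566 -> Y = 0.566 ✓
All samples match this transformation.

(d) |Q|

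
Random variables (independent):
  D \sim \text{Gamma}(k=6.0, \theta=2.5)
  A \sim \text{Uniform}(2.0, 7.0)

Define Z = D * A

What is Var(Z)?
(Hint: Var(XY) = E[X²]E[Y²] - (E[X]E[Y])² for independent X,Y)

Var(XY) = E[X²]E[Y²] - (E[X]E[Y])²
E[D] = 15, Var(D) = 37.5
E[A] = 4.5, Var(A) = 2.0833333
E[D²] = 37.5 + 15² = 262.5
E[A²] = 2.0833333 + 4.5² = 22.333333
Var(Z) = 262.5*22.333333 - (15*4.5)²
= 5862.5 - 4556.25 = 1306.25

1306.25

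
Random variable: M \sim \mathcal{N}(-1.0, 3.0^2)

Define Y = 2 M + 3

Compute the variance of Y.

For Y = aM + b: Var(Y) = a² * Var(M)
Var(M) = 3.0^2 = 9
Var(Y) = 2² * 9 = 4 * 9 = 36

36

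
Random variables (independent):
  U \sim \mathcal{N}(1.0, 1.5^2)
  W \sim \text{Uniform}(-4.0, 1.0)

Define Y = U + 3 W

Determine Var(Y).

For independent RVs: Var(aX + bY) = a²Var(X) + b²Var(Y)
Var(U) = 2.25
Var(W) = 2.0833333
Var(Y) = 1²*2.25 + 3²*2.0833333
= 1*2.25 + 9*2.0833333 = 21

21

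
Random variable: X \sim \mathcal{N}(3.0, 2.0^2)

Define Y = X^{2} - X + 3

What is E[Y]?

E[Y] = 1*E[X²] - 1*E[X] + 3
E[X] = 3
E[X²] = Var(X) + (E[X])² = 4 + 9 = 13
E[Y] = 1*13 - 1*3 + 3 = 13

13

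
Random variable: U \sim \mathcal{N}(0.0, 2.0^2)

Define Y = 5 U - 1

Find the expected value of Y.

For Y = 5U - 1:
E[Y] = 5 * E[U] - 1
E[U] = 0.0 = 0
E[Y] = 5 * 0 - 1 = -1

-1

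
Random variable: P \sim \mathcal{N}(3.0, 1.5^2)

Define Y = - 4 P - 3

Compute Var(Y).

For Y = aP + b: Var(Y) = a² * Var(P)
Var(P) = 1.5^2 = 2.25
Var(Y) = (-4)² * 2.25 = 16 * 2.25 = 36

36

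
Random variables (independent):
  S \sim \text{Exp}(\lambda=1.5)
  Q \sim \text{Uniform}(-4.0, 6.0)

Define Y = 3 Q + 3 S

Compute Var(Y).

For independent RVs: Var(aX + bY) = a²Var(X) + b²Var(Y)
Var(S) = 0.44444444
Var(Q) = 8.3333333
Var(Y) = 3²*0.44444444 + 3²*8.3333333
= 9*0.44444444 + 9*8.3333333 = 79

79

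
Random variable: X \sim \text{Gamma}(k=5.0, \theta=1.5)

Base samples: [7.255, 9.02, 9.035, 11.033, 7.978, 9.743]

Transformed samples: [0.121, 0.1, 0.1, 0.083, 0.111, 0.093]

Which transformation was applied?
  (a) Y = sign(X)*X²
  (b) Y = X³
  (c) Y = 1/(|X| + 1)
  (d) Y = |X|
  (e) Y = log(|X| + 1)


Checking option (c) Y = 1/(|X| + 1):
  X = 7.255 -> Y = 0.121 ✓
  X = 9.02 -> Y = 0.1 ✓
  X = 9.035 -> Y = 0.1 ✓
All samples match this transformation.

(c) 1/(|X| + 1)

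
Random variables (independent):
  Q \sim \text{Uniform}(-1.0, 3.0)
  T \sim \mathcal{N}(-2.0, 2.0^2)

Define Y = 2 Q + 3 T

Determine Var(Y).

For independent RVs: Var(aX + bY) = a²Var(X) + b²Var(Y)
Var(Q) = 1.3333333
Var(T) = 4
Var(Y) = 2²*1.3333333 + 3²*4
= 4*1.3333333 + 9*4 = 41.333333

41.333333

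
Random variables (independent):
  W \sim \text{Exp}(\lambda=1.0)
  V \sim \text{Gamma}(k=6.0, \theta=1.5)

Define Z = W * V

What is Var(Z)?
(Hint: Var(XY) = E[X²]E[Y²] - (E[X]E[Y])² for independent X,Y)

Var(XY) = E[X²]E[Y²] - (E[X]E[Y])²
E[W] = 1, Var(W) = 1
E[V] = 9, Var(V) = 13.5
E[W²] = 1 + 1² = 2
E[V²] = 13.5 + 9² = 94.5
Var(Z) = 2*94.5 - (1*9)²
= 189 - 81 = 108

108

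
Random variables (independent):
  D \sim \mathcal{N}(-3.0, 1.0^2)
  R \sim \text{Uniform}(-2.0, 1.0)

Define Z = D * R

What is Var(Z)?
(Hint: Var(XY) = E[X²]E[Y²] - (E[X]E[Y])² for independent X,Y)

Var(XY) = E[X²]E[Y²] - (E[X]E[Y])²
E[D] = -3, Var(D) = 1
E[R] = -0.5, Var(R) = 0.75
E[D²] = 1 + (-3)² = 10
E[R²] = 0.75 + (-0.5)² = 1
Var(Z) = 10*1 - (-3*(-0.5))²
= 10 - 2.25 = 7.75

7.75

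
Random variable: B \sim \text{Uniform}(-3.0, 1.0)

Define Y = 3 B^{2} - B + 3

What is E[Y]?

E[Y] = 3*E[B²] - 1*E[B] + 3
E[B] = -1
E[B²] = Var(B) + (E[B])² = 1.3333333 + 1 = 2.3333333
E[Y] = 3*2.3333333 - 1*(-1) + 3 = 11

11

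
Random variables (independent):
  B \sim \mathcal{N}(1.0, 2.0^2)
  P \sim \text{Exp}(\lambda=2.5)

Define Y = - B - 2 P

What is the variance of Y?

For independent RVs: Var(aX + bY) = a²Var(X) + b²Var(Y)
Var(B) = 4
Var(P) = 0.16
Var(Y) = (-1)²*4 + (-2)²*0.16
= 1*4 + 4*0.16 = 4.64

4.64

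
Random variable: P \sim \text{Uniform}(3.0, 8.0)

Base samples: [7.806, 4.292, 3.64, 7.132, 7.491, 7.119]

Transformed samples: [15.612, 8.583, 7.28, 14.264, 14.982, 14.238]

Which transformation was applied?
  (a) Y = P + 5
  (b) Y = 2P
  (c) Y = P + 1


Checking option (b) Y = 2P:
  P = 7.806 -> Y = 15.612 ✓
  P = 4.292 -> Y = 8.583 ✓
  P = 3.64 -> Y = 7.28 ✓
All samples match this transformation.

(b) 2P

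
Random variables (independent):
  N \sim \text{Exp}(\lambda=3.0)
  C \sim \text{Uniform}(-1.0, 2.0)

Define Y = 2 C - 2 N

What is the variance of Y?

For independent RVs: Var(aX + bY) = a²Var(X) + b²Var(Y)
Var(N) = 0.11111111
Var(C) = 0.75
Var(Y) = (-2)²*0.11111111 + 2²*0.75
= 4*0.11111111 + 4*0.75 = 3.4444444

3.4444444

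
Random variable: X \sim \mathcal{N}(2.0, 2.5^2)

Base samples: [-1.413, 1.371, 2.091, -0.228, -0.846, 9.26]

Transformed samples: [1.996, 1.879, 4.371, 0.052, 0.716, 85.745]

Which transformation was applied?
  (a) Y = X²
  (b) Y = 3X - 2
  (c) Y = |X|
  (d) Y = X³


Checking option (a) Y = X²:
  X = -1.413 -> Y = 1.996 ✓
  X = 1.371 -> Y = 1.879 ✓
  X = 2.091 -> Y = 4.371 ✓
All samples match this transformation.

(a) X²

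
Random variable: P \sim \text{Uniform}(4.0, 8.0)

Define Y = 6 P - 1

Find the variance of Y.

For Y = aP + b: Var(Y) = a² * Var(P)
Var(P) = (8 - 4)^2/12 = 1.3333333
Var(Y) = 6² * 1.3333333 = 36 * 1.3333333 = 48

48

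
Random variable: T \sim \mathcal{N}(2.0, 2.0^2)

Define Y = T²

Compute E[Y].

Using E[X²] = Var(X) + (E[X])²:
E[T] = 2
Var(T) = 2.0^2 = 4
E[T²] = 4 + 2² = 4 + 4 = 8

8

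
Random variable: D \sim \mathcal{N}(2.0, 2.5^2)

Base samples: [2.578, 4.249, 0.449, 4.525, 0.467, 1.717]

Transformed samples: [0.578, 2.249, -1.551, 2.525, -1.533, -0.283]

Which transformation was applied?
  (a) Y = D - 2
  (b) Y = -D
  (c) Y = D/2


Checking option (a) Y = D - 2:
  D = 2.578 -> Y = 0.578 ✓
  D = 4.249 -> Y = 2.249 ✓
  D = 0.449 -> Y = -1.551 ✓
All samples match this transformation.

(a) D - 2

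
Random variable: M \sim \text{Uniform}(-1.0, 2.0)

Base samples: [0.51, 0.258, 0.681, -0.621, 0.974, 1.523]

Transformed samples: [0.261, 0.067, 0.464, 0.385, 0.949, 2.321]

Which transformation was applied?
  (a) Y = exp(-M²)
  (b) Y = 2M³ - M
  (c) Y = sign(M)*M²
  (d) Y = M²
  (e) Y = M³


Checking option (d) Y = M²:
  M = 0.51 -> Y = 0.261 ✓
  M = 0.258 -> Y = 0.067 ✓
  M = 0.681 -> Y = 0.464 ✓
All samples match this transformation.

(d) M²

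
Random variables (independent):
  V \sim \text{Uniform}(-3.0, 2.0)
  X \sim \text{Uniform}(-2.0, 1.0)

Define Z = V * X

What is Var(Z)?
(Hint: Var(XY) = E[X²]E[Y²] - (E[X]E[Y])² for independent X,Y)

Var(XY) = E[X²]E[Y²] - (E[X]E[Y])²
E[V] = -0.5, Var(V) = 2.0833333
E[X] = -0.5, Var(X) = 0.75
E[V²] = 2.0833333 + (-0.5)² = 2.3333333
E[X²] = 0.75 + (-0.5)² = 1
Var(Z) = 2.3333333*1 - (-0.5*(-0.5))²
= 2.3333333 - 0.0625 = 2.2708333

2.2708333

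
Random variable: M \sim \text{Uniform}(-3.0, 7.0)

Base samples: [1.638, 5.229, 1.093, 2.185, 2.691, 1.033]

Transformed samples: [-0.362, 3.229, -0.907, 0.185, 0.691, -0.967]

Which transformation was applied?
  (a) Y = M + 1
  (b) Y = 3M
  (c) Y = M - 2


Checking option (c) Y = M - 2:
  M = 1.638 -> Y = -0.362 ✓
  M = 5.229 -> Y = 3.229 ✓
  M = 1.093 -> Y = -0.907 ✓
All samples match this transformation.

(c) M - 2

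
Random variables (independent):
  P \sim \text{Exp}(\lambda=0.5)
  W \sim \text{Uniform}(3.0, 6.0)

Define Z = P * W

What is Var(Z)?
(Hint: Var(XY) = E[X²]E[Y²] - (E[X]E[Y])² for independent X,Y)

Var(XY) = E[X²]E[Y²] - (E[X]E[Y])²
E[P] = 2, Var(P) = 4
E[W] = 4.5, Var(W) = 0.75
E[P²] = 4 + 2² = 8
E[W²] = 0.75 + 4.5² = 21
Var(Z) = 8*21 - (2*4.5)²
= 168 - 81 = 87

87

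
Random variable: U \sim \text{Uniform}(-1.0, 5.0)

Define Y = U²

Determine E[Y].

E[U²] = Var(U) + (E[U])² = 3 + 4 = 7

7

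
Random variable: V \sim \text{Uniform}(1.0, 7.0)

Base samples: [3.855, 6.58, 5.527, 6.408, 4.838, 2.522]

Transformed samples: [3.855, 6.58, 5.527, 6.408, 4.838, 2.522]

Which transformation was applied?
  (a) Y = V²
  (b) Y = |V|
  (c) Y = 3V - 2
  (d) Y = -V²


Checking option (b) Y = |V|:
  V = 3.855 -> Y = 3.855 ✓
  V = 6.58 -> Y = 6.58 ✓
  V = 5.527 -> Y = 5.527 ✓
All samples match this transformation.

(b) |V|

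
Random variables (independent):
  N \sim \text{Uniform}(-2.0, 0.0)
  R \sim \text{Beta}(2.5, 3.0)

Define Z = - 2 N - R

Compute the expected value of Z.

E[Z] = -2*E[N] - 1*E[R]
E[N] = -1
E[R] = 0.45454545
E[Z] = -2*(-1) - 1*0.45454545 = 1.5454545

1.5454545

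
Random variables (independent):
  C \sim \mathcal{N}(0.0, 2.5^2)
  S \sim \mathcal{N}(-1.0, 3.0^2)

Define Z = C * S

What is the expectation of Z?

For independent RVs: E[XY] = E[X]*E[Y]
E[C] = 0
E[S] = -1
E[Z] = 0 * (-1) = 0

0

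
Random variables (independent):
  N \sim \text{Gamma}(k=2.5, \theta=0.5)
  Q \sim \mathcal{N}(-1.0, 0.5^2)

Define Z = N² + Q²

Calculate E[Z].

E[Z] = E[N²] + E[Q²]
E[N²] = Var(N) + E[N]² = 0.625 + 1.5625 = 2.1875
E[Q²] = Var(Q) + E[Q]² = 0.25 + 1 = 1.25
E[Z] = 2.1875 + 1.25 = 3.4375

3.4375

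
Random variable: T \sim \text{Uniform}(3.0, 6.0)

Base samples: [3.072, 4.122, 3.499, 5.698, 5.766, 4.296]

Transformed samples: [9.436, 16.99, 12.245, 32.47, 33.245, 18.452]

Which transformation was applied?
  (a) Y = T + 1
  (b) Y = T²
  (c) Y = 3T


Checking option (b) Y = T²:
  T = 3.072 -> Y = 9.436 ✓
  T = 4.122 -> Y = 16.99 ✓
  T = 3.499 -> Y = 12.245 ✓
All samples match this transformation.

(b) T²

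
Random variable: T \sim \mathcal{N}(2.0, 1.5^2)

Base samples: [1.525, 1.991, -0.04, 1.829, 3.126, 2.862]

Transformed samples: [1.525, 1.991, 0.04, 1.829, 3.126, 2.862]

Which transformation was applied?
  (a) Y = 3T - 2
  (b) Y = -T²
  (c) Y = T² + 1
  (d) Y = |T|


Checking option (d) Y = |T|:
  T = 1.525 -> Y = 1.525 ✓
  T = 1.991 -> Y = 1.991 ✓
  T = -0.04 -> Y = 0.04 ✓
All samples match this transformation.

(d) |T|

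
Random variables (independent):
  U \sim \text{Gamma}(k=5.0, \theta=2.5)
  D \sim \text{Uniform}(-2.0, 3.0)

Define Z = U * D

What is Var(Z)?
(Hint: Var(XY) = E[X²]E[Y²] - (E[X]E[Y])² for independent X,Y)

Var(XY) = E[X²]E[Y²] - (E[X]E[Y])²
E[U] = 12.5, Var(U) = 31.25
E[D] = 0.5, Var(D) = 2.0833333
E[U²] = 31.25 + 12.5² = 187.5
E[D²] = 2.0833333 + 0.5² = 2.3333333
Var(Z) = 187.5*2.3333333 - (12.5*0.5)²
= 437.5 - 39.0625 = 398.4375

398.4375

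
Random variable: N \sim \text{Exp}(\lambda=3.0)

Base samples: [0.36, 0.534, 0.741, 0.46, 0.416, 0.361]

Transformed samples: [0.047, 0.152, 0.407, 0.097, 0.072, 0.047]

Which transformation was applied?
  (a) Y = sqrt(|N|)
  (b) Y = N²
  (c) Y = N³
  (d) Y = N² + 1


Checking option (c) Y = N³:
  N = 0.36 -> Y = 0.047 ✓
  N = 0.534 -> Y = 0.152 ✓
  N = 0.741 -> Y = 0.407 ✓
All samples match this transformation.

(c) N³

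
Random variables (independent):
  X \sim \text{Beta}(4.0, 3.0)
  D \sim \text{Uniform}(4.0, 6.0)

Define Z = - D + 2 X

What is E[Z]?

E[Z] = 2*E[X] - 1*E[D]
E[X] = 0.57142857
E[D] = 5
E[Z] = 2*0.57142857 - 1*5 = -3.8571429

-3.8571429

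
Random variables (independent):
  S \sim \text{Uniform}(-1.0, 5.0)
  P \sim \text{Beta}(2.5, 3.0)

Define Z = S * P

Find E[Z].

For independent RVs: E[XY] = E[X]*E[Y]
E[S] = 2
E[P] = 0.45454545
E[Z] = 2 * 0.45454545 = 0.90909091

0.90909091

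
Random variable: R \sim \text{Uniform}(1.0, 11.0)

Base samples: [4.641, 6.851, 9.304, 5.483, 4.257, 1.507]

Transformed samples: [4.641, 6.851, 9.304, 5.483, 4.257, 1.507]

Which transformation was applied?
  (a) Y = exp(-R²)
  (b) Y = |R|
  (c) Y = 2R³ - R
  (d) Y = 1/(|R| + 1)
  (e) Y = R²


Checking option (b) Y = |R|:
  R = 4.641 -> Y = 4.641 ✓
  R = 6.851 -> Y = 6.851 ✓
  R = 9.304 -> Y = 9.304 ✓
All samples match this transformation.

(b) |R|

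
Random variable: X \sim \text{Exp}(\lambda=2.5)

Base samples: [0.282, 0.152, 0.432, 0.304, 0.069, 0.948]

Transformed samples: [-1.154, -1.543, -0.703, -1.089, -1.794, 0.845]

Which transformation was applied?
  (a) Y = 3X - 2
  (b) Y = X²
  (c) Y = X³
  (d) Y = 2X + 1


Checking option (a) Y = 3X - 2:
  X = 0.282 -> Y = -1.154 ✓
  X = 0.152 -> Y = -1.543 ✓
  X = 0.432 -> Y = -0.703 ✓
All samples match this transformation.

(a) 3X - 2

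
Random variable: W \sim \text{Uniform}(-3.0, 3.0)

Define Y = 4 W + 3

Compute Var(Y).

For Y = aW + b: Var(Y) = a² * Var(W)
Var(W) = (3 + 3)^2/12 = 3
Var(Y) = 4² * 3 = 16 * 3 = 48

48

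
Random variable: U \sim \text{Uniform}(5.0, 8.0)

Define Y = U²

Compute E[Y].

E[U²] = Var(U) + (E[U])² = 0.75 + 42.25 = 43

43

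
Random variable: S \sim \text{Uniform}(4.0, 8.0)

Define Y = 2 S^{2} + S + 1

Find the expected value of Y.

E[Y] = 2*E[S²] + 1*E[S] + 1
E[S] = 6
E[S²] = Var(S) + (E[S])² = 1.3333333 + 36 = 37.333333
E[Y] = 2*37.333333 + 1*6 + 1 = 81.666667

81.666667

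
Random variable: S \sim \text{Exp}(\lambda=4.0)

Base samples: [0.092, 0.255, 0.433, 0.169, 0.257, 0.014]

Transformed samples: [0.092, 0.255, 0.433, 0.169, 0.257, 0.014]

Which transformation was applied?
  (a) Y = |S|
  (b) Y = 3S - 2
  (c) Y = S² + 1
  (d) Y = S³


Checking option (a) Y = |S|:
  S = 0.092 -> Y = 0.092 ✓
  S = 0.255 -> Y = 0.255 ✓
  S = 0.433 -> Y = 0.433 ✓
All samples match this transformation.

(a) |S|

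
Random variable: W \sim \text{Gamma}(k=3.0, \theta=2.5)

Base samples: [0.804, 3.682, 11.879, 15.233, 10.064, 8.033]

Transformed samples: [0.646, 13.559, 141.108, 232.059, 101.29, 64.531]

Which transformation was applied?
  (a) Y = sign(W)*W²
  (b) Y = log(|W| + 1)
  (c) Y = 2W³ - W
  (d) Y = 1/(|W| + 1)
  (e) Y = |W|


Checking option (a) Y = sign(W)*W²:
  W = 0.804 -> Y = 0.646 ✓
  W = 3.682 -> Y = 13.559 ✓
  W = 11.879 -> Y = 141.108 ✓
All samples match this transformation.

(a) sign(W)*W²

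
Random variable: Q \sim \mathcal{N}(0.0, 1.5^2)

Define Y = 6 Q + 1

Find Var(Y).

For Y = aQ + b: Var(Y) = a² * Var(Q)
Var(Q) = 1.5^2 = 2.25
Var(Y) = 6² * 2.25 = 36 * 2.25 = 81

81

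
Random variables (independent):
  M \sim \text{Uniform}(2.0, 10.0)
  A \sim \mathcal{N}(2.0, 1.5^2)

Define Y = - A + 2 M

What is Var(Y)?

For independent RVs: Var(aX + bY) = a²Var(X) + b²Var(Y)
Var(M) = 5.3333333
Var(A) = 2.25
Var(Y) = 2²*5.3333333 + (-1)²*2.25
= 4*5.3333333 + 1*2.25 = 23.583333

23.583333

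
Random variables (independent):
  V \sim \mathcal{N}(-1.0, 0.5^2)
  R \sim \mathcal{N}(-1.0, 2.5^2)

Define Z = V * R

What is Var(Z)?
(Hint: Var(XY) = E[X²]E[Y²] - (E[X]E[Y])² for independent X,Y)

Var(XY) = E[X²]E[Y²] - (E[X]E[Y])²
E[V] = -1, Var(V) = 0.25
E[R] = -1, Var(R) = 6.25
E[V²] = 0.25 + (-1)² = 1.25
E[R²] = 6.25 + (-1)² = 7.25
Var(Z) = 1.25*7.25 - (-1*(-1))²
= 9.0625 - 1 = 8.0625

8.0625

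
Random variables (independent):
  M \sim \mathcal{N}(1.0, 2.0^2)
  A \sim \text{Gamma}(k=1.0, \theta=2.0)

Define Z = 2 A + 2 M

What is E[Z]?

E[Z] = 2*E[M] + 2*E[A]
E[M] = 1
E[A] = 2
E[Z] = 2*1 + 2*2 = 6

6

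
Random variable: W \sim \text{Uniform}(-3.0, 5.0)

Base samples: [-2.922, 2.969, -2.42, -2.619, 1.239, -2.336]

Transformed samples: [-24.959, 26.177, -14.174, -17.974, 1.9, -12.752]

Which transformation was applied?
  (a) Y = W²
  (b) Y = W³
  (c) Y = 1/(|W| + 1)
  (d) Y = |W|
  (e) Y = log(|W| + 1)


Checking option (b) Y = W³:
  W = -2.922 -> Y = -24.959 ✓
  W = 2.969 -> Y = 26.177 ✓
  W = -2.42 -> Y = -14.174 ✓
All samples match this transformation.

(b) W³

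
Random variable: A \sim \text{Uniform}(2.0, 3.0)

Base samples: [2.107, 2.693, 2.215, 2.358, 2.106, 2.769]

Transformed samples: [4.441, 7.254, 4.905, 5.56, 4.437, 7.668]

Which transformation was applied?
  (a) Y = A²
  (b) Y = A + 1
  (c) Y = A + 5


Checking option (a) Y = A²:
  A = 2.107 -> Y = 4.441 ✓
  A = 2.693 -> Y = 7.254 ✓
  A = 2.215 -> Y = 4.905 ✓
All samples match this transformation.

(a) A²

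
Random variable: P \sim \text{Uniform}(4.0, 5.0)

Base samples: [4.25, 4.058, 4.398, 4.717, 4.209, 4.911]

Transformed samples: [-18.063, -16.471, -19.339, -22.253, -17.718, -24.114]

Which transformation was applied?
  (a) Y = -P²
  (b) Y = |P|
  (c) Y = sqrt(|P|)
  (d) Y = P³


Checking option (a) Y = -P²:
  P = 4.25 -> Y = -18.063 ✓
  P = 4.058 -> Y = -16.471 ✓
  P = 4.398 -> Y = -19.339 ✓
All samples match this transformation.

(a) -P²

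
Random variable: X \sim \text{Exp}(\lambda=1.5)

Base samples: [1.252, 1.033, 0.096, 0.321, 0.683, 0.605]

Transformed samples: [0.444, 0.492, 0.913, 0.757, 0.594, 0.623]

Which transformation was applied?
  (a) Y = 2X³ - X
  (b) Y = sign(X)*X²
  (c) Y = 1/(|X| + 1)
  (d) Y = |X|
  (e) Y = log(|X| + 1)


Checking option (c) Y = 1/(|X| + 1):
  X = 1.252 -> Y = 0.444 ✓
  X = 1.033 -> Y = 0.492 ✓
  X = 0.096 -> Y = 0.913 ✓
All samples match this transformation.

(c) 1/(|X| + 1)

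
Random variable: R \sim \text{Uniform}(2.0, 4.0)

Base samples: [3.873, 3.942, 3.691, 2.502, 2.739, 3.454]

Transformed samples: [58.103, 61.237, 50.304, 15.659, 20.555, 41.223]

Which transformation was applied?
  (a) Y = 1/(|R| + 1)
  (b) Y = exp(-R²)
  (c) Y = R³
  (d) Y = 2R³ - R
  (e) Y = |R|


Checking option (c) Y = R³:
  R = 3.873 -> Y = 58.103 ✓
  R = 3.942 -> Y = 61.237 ✓
  R = 3.691 -> Y = 50.304 ✓
All samples match this transformation.

(c) R³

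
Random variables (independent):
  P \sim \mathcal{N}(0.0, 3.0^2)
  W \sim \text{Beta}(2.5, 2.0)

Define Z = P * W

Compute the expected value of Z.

For independent RVs: E[XY] = E[X]*E[Y]
E[P] = 0
E[W] = 0.55555556
E[Z] = 0 * 0.55555556 = 0

0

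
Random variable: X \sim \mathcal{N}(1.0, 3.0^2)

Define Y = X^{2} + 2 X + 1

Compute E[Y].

E[Y] = 1*E[X²] + 2*E[X] + 1
E[X] = 1
E[X²] = Var(X) + (E[X])² = 9 + 1 = 10
E[Y] = 1*10 + 2*1 + 1 = 13

13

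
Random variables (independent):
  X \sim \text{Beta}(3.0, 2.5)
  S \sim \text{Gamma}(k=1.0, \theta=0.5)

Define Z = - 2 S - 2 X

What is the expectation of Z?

E[Z] = -2*E[X] - 2*E[S]
E[X] = 0.54545455
E[S] = 0.5
E[Z] = -2*0.54545455 - 2*0.5 = -2.0909091

-2.0909091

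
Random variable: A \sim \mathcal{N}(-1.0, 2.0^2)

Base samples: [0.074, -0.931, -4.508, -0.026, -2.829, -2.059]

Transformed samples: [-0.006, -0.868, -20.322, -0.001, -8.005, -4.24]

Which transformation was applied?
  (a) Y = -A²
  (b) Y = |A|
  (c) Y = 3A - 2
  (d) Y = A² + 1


Checking option (a) Y = -A²:
  A = 0.074 -> Y = -0.006 ✓
  A = -0.931 -> Y = -0.868 ✓
  A = -4.508 -> Y = -20.322 ✓
All samples match this transformation.

(a) -A²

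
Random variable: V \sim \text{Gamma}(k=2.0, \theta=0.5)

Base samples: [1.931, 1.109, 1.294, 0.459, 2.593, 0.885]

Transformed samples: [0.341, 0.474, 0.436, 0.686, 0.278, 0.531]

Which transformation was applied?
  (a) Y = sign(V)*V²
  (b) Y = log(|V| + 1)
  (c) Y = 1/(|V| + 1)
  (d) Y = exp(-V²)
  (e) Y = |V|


Checking option (c) Y = 1/(|V| + 1):
  V = 1.931 -> Y = 0.341 ✓
  V = 1.109 -> Y = 0.474 ✓
  V = 1.294 -> Y = 0.436 ✓
All samples match this transformation.

(c) 1/(|V| + 1)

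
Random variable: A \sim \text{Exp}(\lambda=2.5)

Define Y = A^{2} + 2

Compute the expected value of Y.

E[Y] = 1*E[A²] + 2
E[A] = 0.4
E[A²] = Var(A) + (E[A])² = 0.16 + 0.16 = 0.32
E[Y] = 1*0.32 + 2 = 2.32

2.32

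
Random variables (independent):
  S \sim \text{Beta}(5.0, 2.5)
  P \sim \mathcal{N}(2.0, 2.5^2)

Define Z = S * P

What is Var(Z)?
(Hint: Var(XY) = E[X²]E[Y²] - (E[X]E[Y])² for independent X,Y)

Var(XY) = E[X²]E[Y²] - (E[X]E[Y])²
E[S] = 0.66666667, Var(S) = 0.026143791
E[P] = 2, Var(P) = 6.25
E[S²] = 0.026143791 + 0.66666667² = 0.47058824
E[P²] = 6.25 + 2² = 10.25
Var(Z) = 0.47058824*10.25 - (0.66666667*2)²
= 4.8235294 - 1.7777778 = 3.0457516

3.0457516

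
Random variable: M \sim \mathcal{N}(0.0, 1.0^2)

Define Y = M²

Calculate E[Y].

Using E[X²] = Var(X) + (E[X])²:
E[M] = 0
Var(M) = 1.0^2 = 1
E[M²] = 1 + 0² = 1 + 0 = 1

1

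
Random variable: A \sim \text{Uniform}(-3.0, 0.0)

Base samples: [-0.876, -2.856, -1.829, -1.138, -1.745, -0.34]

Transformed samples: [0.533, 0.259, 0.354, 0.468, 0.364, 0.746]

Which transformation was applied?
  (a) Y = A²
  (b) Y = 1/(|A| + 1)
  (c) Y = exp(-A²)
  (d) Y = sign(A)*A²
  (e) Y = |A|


Checking option (b) Y = 1/(|A| + 1):
  A = -0.876 -> Y = 0.533 ✓
  A = -2.856 -> Y = 0.259 ✓
  A = -1.829 -> Y = 0.354 ✓
All samples match this transformation.

(b) 1/(|A| + 1)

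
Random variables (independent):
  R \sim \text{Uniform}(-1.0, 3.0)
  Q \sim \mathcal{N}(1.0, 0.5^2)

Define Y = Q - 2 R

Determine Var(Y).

For independent RVs: Var(aX + bY) = a²Var(X) + b²Var(Y)
Var(R) = 1.3333333
Var(Q) = 0.25
Var(Y) = (-2)²*1.3333333 + 1²*0.25
= 4*1.3333333 + 1*0.25 = 5.5833333

5.5833333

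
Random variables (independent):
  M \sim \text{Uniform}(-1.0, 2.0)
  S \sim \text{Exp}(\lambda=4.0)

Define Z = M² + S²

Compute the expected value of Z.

E[Z] = E[M²] + E[S²]
E[M²] = Var(M) + E[M]² = 0.75 + 0.25 = 1
E[S²] = Var(S) + E[S]² = 0.0625 + 0.0625 = 0.125
E[Z] = 1 + 0.125 = 1.125

1.125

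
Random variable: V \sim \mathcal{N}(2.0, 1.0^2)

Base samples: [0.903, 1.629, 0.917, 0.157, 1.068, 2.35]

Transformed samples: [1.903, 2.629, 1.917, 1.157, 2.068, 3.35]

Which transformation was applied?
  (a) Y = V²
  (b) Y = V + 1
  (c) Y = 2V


Checking option (b) Y = V + 1:
  V = 0.903 -> Y = 1.903 ✓
  V = 1.629 -> Y = 2.629 ✓
  V = 0.917 -> Y = 1.917 ✓
All samples match this transformation.

(b) V + 1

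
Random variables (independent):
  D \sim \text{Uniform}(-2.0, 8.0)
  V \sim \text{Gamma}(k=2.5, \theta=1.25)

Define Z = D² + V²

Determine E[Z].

E[Z] = E[D²] + E[V²]
E[D²] = Var(D) + E[D]² = 8.3333333 + 9 = 17.333333
E[V²] = Var(V) + E[V]² = 3.90625 + 9.765625 = 13.671875
E[Z] = 17.333333 + 13.671875 = 31.005208

31.005208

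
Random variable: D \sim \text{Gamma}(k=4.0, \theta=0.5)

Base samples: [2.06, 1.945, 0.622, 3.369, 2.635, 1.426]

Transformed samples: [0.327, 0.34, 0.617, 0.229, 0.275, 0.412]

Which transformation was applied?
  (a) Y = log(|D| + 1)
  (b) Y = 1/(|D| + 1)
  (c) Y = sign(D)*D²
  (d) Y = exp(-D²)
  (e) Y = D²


Checking option (b) Y = 1/(|D| + 1):
  D = 2.06 -> Y = 0.327 ✓
  D = 1.945 -> Y = 0.34 ✓
  D = 0.622 -> Y = 0.617 ✓
All samples match this transformation.

(b) 1/(|D| + 1)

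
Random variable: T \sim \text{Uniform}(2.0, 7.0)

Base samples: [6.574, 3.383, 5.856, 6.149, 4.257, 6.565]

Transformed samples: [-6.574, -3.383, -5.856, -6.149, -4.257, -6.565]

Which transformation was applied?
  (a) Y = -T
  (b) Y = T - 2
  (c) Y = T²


Checking option (a) Y = -T:
  T = 6.574 -> Y = -6.574 ✓
  T = 3.383 -> Y = -3.383 ✓
  T = 5.856 -> Y = -5.856 ✓
All samples match this transformation.

(a) -T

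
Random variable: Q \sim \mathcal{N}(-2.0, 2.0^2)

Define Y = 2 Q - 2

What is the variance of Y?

For Y = aQ + b: Var(Y) = a² * Var(Q)
Var(Q) = 2.0^2 = 4
Var(Y) = 2² * 4 = 4 * 4 = 16

16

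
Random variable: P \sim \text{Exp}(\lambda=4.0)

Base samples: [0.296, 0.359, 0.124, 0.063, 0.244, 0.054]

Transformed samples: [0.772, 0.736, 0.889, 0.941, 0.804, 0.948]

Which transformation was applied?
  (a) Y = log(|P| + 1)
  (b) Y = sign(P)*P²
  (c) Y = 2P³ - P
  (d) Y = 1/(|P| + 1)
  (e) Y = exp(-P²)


Checking option (d) Y = 1/(|P| + 1):
  P = 0.296 -> Y = 0.772 ✓
  P = 0.359 -> Y = 0.736 ✓
  P = 0.124 -> Y = 0.889 ✓
All samples match this transformation.

(d) 1/(|P| + 1)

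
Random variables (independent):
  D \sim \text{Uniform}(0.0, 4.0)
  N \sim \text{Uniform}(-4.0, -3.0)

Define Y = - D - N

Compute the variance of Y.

For independent RVs: Var(aX + bY) = a²Var(X) + b²Var(Y)
Var(D) = 1.3333333
Var(N) = 0.083333333
Var(Y) = (-1)²*1.3333333 + (-1)²*0.083333333
= 1*1.3333333 + 1*0.083333333 = 1.4166667

1.4166667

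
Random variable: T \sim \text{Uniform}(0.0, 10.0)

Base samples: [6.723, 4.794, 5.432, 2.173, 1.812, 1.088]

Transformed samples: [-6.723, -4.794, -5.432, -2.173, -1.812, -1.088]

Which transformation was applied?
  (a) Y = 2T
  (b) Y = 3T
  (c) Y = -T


Checking option (c) Y = -T:
  T = 6.723 -> Y = -6.723 ✓
  T = 4.794 -> Y = -4.794 ✓
  T = 5.432 -> Y = -5.432 ✓
All samples match this transformation.

(c) -T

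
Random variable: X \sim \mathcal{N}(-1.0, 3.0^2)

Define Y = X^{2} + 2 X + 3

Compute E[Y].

E[Y] = 1*E[X²] + 2*E[X] + 3
E[X] = -1
E[X²] = Var(X) + (E[X])² = 9 + 1 = 10
E[Y] = 1*10 + 2*(-1) + 3 = 11

11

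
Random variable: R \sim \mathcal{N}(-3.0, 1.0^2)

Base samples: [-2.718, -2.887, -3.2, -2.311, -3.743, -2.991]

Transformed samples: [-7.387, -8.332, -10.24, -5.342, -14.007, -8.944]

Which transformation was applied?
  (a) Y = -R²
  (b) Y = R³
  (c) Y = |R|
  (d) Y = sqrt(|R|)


Checking option (a) Y = -R²:
  R = -2.718 -> Y = -7.387 ✓
  R = -2.887 -> Y = -8.332 ✓
  R = -3.2 -> Y = -10.24 ✓
All samples match this transformation.

(a) -R²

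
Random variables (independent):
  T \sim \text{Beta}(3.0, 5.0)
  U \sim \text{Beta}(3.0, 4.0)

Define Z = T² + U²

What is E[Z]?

E[Z] = E[T²] + E[U²]
E[T²] = Var(T) + E[T]² = 0.026041667 + 0.140625 = 0.16666667
E[U²] = Var(U) + E[U]² = 0.030612245 + 0.18367347 = 0.21428571
E[Z] = 0.16666667 + 0.21428571 = 0.38095238

0.38095238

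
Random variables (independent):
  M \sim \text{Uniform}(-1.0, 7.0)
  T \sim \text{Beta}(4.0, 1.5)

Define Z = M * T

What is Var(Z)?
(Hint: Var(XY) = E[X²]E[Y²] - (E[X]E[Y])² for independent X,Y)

Var(XY) = E[X²]E[Y²] - (E[X]E[Y])²
E[M] = 3, Var(M) = 5.3333333
E[T] = 0.72727273, Var(T) = 0.03051494
E[M²] = 5.3333333 + 3² = 14.333333
E[T²] = 0.03051494 + 0.72727273² = 0.55944056
Var(Z) = 14.333333*0.55944056 - (3*0.72727273)²
= 8.018648 - 4.7603306 = 3.2583174

3.2583174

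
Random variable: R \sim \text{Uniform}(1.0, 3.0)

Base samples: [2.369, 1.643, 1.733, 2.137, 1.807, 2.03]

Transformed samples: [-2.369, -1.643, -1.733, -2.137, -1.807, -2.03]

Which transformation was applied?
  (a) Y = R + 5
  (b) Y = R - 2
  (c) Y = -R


Checking option (c) Y = -R:
  R = 2.369 -> Y = -2.369 ✓
  R = 1.643 -> Y = -1.643 ✓
  R = 1.733 -> Y = -1.733 ✓
All samples match this transformation.

(c) -R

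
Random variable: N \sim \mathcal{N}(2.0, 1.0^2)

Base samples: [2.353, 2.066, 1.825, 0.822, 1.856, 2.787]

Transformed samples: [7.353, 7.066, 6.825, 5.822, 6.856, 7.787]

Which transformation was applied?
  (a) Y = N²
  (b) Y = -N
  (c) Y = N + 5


Checking option (c) Y = N + 5:
  N = 2.353 -> Y = 7.353 ✓
  N = 2.066 -> Y = 7.066 ✓
  N = 1.825 -> Y = 6.825 ✓
All samples match this transformation.

(c) N + 5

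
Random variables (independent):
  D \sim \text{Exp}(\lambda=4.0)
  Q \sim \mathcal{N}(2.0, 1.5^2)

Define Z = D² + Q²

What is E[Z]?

E[Z] = E[D²] + E[Q²]
E[D²] = Var(D) + E[D]² = 0.0625 + 0.0625 = 0.125
E[Q²] = Var(Q) + E[Q]² = 2.25 + 4 = 6.25
E[Z] = 0.125 + 6.25 = 6.375

6.375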